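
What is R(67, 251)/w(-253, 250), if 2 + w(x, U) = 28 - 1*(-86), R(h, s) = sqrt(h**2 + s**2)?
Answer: sqrt(67490)/112 ≈ 2.3195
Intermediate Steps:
w(x, U) = 112 (w(x, U) = -2 + (28 - 1*(-86)) = -2 + (28 + 86) = -2 + 114 = 112)
R(67, 251)/w(-253, 250) = sqrt(67**2 + 251**2)/112 = sqrt(4489 + 63001)*(1/112) = sqrt(67490)*(1/112) = sqrt(67490)/112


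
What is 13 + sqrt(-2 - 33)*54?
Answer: 13 + 54*I*sqrt(35) ≈ 13.0 + 319.47*I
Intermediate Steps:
13 + sqrt(-2 - 33)*54 = 13 + sqrt(-35)*54 = 13 + (I*sqrt(35))*54 = 13 + 54*I*sqrt(35)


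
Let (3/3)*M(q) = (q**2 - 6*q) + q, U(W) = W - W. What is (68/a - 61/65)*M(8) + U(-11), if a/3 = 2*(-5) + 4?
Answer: -22072/195 ≈ -113.19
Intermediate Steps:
U(W) = 0
a = -18 (a = 3*(2*(-5) + 4) = 3*(-10 + 4) = 3*(-6) = -18)
M(q) = q**2 - 5*q (M(q) = (q**2 - 6*q) + q = q**2 - 5*q)
(68/a - 61/65)*M(8) + U(-11) = (68/(-18) - 61/65)*(8*(-5 + 8)) + 0 = (68*(-1/18) - 61*1/65)*(8*3) + 0 = (-34/9 - 61/65)*24 + 0 = -2759/585*24 + 0 = -22072/195 + 0 = -22072/195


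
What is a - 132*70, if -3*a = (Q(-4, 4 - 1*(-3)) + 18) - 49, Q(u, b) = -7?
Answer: -27682/3 ≈ -9227.3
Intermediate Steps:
a = 38/3 (a = -((-7 + 18) - 49)/3 = -(11 - 49)/3 = -⅓*(-38) = 38/3 ≈ 12.667)
a - 132*70 = 38/3 - 132*70 = 38/3 - 9240 = -27682/3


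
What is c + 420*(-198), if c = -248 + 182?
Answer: -83226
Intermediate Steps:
c = -66
c + 420*(-198) = -66 + 420*(-198) = -66 - 83160 = -83226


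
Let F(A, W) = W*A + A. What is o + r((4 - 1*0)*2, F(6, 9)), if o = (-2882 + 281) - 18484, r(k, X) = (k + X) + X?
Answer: -20957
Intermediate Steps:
F(A, W) = A + A*W (F(A, W) = A*W + A = A + A*W)
r(k, X) = k + 2*X (r(k, X) = (X + k) + X = k + 2*X)
o = -21085 (o = -2601 - 18484 = -21085)
o + r((4 - 1*0)*2, F(6, 9)) = -21085 + ((4 - 1*0)*2 + 2*(6*(1 + 9))) = -21085 + ((4 + 0)*2 + 2*(6*10)) = -21085 + (4*2 + 2*60) = -21085 + (8 + 120) = -21085 + 128 = -20957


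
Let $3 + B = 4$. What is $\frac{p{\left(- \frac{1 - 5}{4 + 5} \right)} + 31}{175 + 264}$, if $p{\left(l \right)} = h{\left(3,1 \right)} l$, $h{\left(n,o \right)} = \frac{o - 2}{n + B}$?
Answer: $\frac{278}{3951} \approx 0.070362$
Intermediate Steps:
$B = 1$ ($B = -3 + 4 = 1$)
$h{\left(n,o \right)} = \frac{-2 + o}{1 + n}$ ($h{\left(n,o \right)} = \frac{o - 2}{n + 1} = \frac{-2 + o}{1 + n}$)
$p{\left(l \right)} = - \frac{l}{4}$ ($p{\left(l \right)} = \frac{-2 + 1}{1 + 3} l = \frac{1}{4} \left(-1\right) l = - \frac{l}{4}$)
$\frac{p{\left(- \frac{1 - 5}{4 + 5} \right)} + 31}{175 + 264} = \frac{- \frac{\left(-1\right) \frac{1 - 5}{4 + 5}}{4} + 31}{175 + 264} = \frac{- \frac{\left(-1\right) \left(- \frac{4}{9}\right)}{4} + 31}{439} = \left(- \frac{\left(-1\right) \left(\left(-4\right) \frac{1}{9}\right)}{4} + 31\right) \frac{1}{439} = \left(- \frac{\left(-1\right) \left(- \frac{4}{9}\right)}{4} + 31\right) \frac{1}{439} = \left(\left(- \frac{1}{4}\right) \frac{4}{9} + 31\right) \frac{1}{439} = \left(- \frac{1}{9} + 31\right) \frac{1}{439} = \frac{278}{9} \cdot \frac{1}{439} = \frac{278}{3951}$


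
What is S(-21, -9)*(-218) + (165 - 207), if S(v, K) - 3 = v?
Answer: 3882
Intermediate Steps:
S(v, K) = 3 + v
S(-21, -9)*(-218) + (165 - 207) = (3 - 21)*(-218) + (165 - 207) = -18*(-218) - 42 = 3924 - 42 = 3882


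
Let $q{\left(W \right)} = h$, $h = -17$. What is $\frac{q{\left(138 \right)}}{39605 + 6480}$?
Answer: $- \frac{17}{46085} \approx -0.00036888$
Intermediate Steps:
$q{\left(W \right)} = -17$
$\frac{q{\left(138 \right)}}{39605 + 6480} = - \frac{17}{39605 + 6480} = - \frac{17}{46085}$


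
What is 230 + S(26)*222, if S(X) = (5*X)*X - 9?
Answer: 748592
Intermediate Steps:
S(X) = -9 + 5*X² (S(X) = 5*X² - 9 = -9 + 5*X²)
230 + S(26)*222 = 230 + (-9 + 5*26²)*222 = 230 + (-9 + 5*676)*222 = 230 + (-9 + 3380)*222 = 230 + 3371*222 = 230 + 748362 = 748592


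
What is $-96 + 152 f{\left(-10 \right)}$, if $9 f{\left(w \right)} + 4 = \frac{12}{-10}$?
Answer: $- \frac{8272}{45} \approx -183.82$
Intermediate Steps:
$f{\left(w \right)} = - \frac{26}{45}$ ($f{\left(w \right)} = - \frac{4}{9} + \frac{12 \frac{1}{-10}}{9} = - \frac{4}{9} + \frac{12 \left(- \frac{1}{10}\right)}{9} = - \frac{4}{9} + \frac{1}{9} \left(- \frac{6}{5}\right) = - \frac{4}{9} - \frac{2}{15} = - \frac{26}{45}$)
$-96 + 152 f{\left(-10 \right)} = -96 + 152 \left(- \frac{26}{45}\right) = -96 - \frac{3952}{45} = - \frac{8272}{45}$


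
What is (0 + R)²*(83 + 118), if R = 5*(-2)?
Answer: 20100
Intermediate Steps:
R = -10
(0 + R)²*(83 + 118) = (0 - 10)²*(83 + 118) = (-10)²*201 = 100*201 = 20100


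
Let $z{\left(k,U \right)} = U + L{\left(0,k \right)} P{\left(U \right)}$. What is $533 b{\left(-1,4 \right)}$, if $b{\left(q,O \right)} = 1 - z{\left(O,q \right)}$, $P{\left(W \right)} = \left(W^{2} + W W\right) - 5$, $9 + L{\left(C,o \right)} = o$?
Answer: $-6929$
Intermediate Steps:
$L{\left(C,o \right)} = -9 + o$
$P{\left(W \right)} = -5 + 2 W^{2}$ ($P{\left(W \right)} = \left(W^{2} + W^{2}\right) - 5 = 2 W^{2} - 5 = -5 + 2 W^{2}$)
$z{\left(k,U \right)} = U + \left(-9 + k\right) \left(-5 + 2 U^{2}\right)$
$b{\left(q,O \right)} = 1 - q - \left(-9 + O\right) \left(-5 + 2 q^{2}\right)$ ($b{\left(q,O \right)} = 1 - \left(q + \left(-9 + O\right) \left(-5 + 2 q^{2}\right)\right) = 1 - q - \left(-9 + O\right) \left(-5 + 2 q^{2}\right)$)
$533 b{\left(-1,4 \right)} = 533 \left(1 - -1 - \left(-9 + 4\right) \left(-5 + 2 \left(-1\right)^{2}\right)\right) = 533 \left(1 + 1 - - 5 \left(-5 + 2 \cdot 1\right)\right) = 533 \left(1 + 1 - - 5 \left(-5 + 2\right)\right) = 533 \left(1 + 1 - \left(-5\right) \left(-3\right)\right) = 533 \left(1 + 1 - 15\right) = 533 \left(-13\right) = -6929$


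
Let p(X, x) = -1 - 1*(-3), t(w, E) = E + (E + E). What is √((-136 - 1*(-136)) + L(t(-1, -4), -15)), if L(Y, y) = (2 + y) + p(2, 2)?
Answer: I*√11 ≈ 3.3166*I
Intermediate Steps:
t(w, E) = 3*E (t(w, E) = E + 2*E = 3*E)
p(X, x) = 2 (p(X, x) = -1 + 3 = 2)
L(Y, y) = 4 + y (L(Y, y) = (2 + y) + 2 = 4 + y)
√((-136 - 1*(-136)) + L(t(-1, -4), -15)) = √((-136 - 1*(-136)) + (4 - 15)) = √((-136 + 136) - 11) = √(0 - 11) = √(-11) = I*√11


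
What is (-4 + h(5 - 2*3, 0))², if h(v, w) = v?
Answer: 25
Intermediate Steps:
(-4 + h(5 - 2*3, 0))² = (-4 + (5 - 2*3))² = (-4 + (5 - 6))² = (-4 - 1)² = (-5)² = 25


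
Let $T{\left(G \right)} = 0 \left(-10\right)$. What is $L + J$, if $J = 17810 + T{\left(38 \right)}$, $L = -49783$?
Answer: $-31973$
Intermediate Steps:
$T{\left(G \right)} = 0$
$J = 17810$ ($J = 17810 + 0 = 17810$)
$L + J = -49783 + 17810 = -31973$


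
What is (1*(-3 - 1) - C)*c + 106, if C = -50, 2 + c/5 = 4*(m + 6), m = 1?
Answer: 6086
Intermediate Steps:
c = 130 (c = -10 + 5*(4*(1 + 6)) = -10 + 5*(4*7) = -10 + 5*28 = -10 + 140 = 130)
(1*(-3 - 1) - C)*c + 106 = (1*(-3 - 1) - 1*(-50))*130 + 106 = (1*(-4) + 50)*130 + 106 = (-4 + 50)*130 + 106 = 46*130 + 106 = 5980 + 106 = 6086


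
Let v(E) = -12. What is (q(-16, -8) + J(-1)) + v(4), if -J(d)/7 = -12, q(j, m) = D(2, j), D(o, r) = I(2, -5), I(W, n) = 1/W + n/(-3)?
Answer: 445/6 ≈ 74.167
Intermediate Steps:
I(W, n) = 1/W - n/3 (I(W, n) = 1/W + n*(-⅓) = 1/W - n/3)
D(o, r) = 13/6 (D(o, r) = 1/2 - ⅓*(-5) = ½ + 5/3 = 13/6)
q(j, m) = 13/6
J(d) = 84 (J(d) = -7*(-12) = 84)
(q(-16, -8) + J(-1)) + v(4) = (13/6 + 84) - 12 = 517/6 - 12 = 445/6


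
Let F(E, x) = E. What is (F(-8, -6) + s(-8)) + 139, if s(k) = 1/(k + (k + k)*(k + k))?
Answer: 32489/248 ≈ 131.00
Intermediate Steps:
s(k) = 1/(k + 4*k²) (s(k) = 1/(k + (2*k)*(2*k)) = 1/(k + 4*k²))
(F(-8, -6) + s(-8)) + 139 = (-8 + 1/((-8)*(1 + 4*(-8)))) + 139 = (-8 - 1/(8*(1 - 32))) + 139 = (-8 - ⅛/(-31)) + 139 = (-8 - ⅛*(-1/31)) + 139 = (-8 + 1/248) + 139 = -1983/248 + 139 = 32489/248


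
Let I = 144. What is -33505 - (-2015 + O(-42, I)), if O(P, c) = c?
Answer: -31634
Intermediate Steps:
-33505 - (-2015 + O(-42, I)) = -33505 - (-2015 + 144) = -33505 - 1*(-1871) = -33505 + 1871 = -31634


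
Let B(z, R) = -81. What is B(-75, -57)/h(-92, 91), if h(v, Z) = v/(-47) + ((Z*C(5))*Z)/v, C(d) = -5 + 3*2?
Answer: 350244/380743 ≈ 0.91990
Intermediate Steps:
C(d) = 1 (C(d) = -5 + 6 = 1)
h(v, Z) = -v/47 + Z²/v (h(v, Z) = v/(-47) + ((Z*1)*Z)/v = v*(-1/47) + (Z*Z)/v = -v/47 + Z²/v)
B(-75, -57)/h(-92, 91) = -81/(-1/47*(-92) + 91²/(-92)) = -81/(92/47 + 8281*(-1/92)) = -81/(92/47 - 8281/92) = -81/(-380743/4324) = -81*(-4324/380743) = 350244/380743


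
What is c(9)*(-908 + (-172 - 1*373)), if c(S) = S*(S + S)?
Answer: -235386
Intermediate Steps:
c(S) = 2*S**2 (c(S) = S*(2*S) = 2*S**2)
c(9)*(-908 + (-172 - 1*373)) = (2*9**2)*(-908 + (-172 - 1*373)) = (2*81)*(-908 + (-172 - 373)) = 162*(-908 - 545) = 162*(-1453) = -235386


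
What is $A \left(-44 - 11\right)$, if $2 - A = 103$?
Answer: $5555$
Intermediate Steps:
$A = -101$ ($A = 2 - 103 = -101$)
$A \left(-44 - 11\right) = - 101 \left(-44 - 11\right) = \left(-101\right) \left(-55\right) = 5555$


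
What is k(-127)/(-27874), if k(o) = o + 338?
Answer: -211/27874 ≈ -0.0075698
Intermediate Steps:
k(o) = 338 + o
k(-127)/(-27874) = (338 - 127)/(-27874) = 211*(-1/27874) = -211/27874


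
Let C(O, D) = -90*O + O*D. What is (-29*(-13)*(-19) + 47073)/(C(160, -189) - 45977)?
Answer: -39910/90617 ≈ -0.44042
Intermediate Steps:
C(O, D) = -90*O + D*O
(-29*(-13)*(-19) + 47073)/(C(160, -189) - 45977) = (-29*(-13)*(-19) + 47073)/(160*(-90 - 189) - 45977) = (377*(-19) + 47073)/(160*(-279) - 45977) = (-7163 + 47073)/(-44640 - 45977) = 39910/(-90617) = 39910*(-1/90617) = -39910/90617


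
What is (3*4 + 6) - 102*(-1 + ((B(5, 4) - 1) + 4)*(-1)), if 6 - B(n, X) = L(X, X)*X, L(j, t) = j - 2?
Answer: 222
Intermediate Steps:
L(j, t) = -2 + j
B(n, X) = 6 - X*(-2 + X) (B(n, X) = 6 - (-2 + X)*X = 6 - X*(-2 + X))
(3*4 + 6) - 102*(-1 + ((B(5, 4) - 1) + 4)*(-1)) = (3*4 + 6) - 102*(-1 + (((6 - 1*4*(-2 + 4)) - 1) + 4)*(-1)) = (12 + 6) - 102*(-1 + (((6 - 1*4*2) - 1) + 4)*(-1)) = 18 - 102*(-1 + (((6 - 8) - 1) + 4)*(-1)) = 18 - 102*(-1 + ((-2 - 1) + 4)*(-1)) = 18 - 102*(-1 + (-3 + 4)*(-1)) = 18 - 102*(-1 + 1*(-1)) = 18 - 102*(-1 - 1) = 18 - 102*(-2) = 18 + 204 = 222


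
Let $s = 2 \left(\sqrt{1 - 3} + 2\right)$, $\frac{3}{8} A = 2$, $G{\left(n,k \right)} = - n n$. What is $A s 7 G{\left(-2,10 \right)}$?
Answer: $- \frac{1792}{3} - \frac{896 i \sqrt{2}}{3} \approx -597.33 - 422.38 i$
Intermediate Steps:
$G{\left(n,k \right)} = - n^{2}$
$A = \frac{16}{3}$ ($A = \frac{8}{3} \cdot 2 = \frac{16}{3} \approx 5.3333$)
$s = 4 + 2 i \sqrt{2}$ ($s = 2 \left(\sqrt{-2} + 2\right) = 2 \left(i \sqrt{2} + 2\right) = 2 \left(2 + i \sqrt{2}\right) = 4 + 2 i \sqrt{2} \approx 4.0 + 2.8284 i$)
$A s 7 G{\left(-2,10 \right)} = \frac{16 \left(4 + 2 i \sqrt{2}\right)}{3} \cdot 7 \left(- \left(-2\right)^{2}\right) = \left(\frac{64}{3} + \frac{32 i \sqrt{2}}{3}\right) 7 \left(\left(-1\right) 4\right) = \left(\frac{448}{3} + \frac{224 i \sqrt{2}}{3}\right) \left(-4\right) = - \frac{1792}{3} - \frac{896 i \sqrt{2}}{3}$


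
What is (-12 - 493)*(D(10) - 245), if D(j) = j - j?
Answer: 123725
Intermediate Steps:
D(j) = 0
(-12 - 493)*(D(10) - 245) = (-12 - 493)*(0 - 245) = -505*(-245) = 123725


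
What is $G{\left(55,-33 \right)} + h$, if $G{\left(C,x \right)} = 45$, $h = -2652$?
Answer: $-2607$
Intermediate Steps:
$G{\left(55,-33 \right)} + h = 45 - 2652 = -2607$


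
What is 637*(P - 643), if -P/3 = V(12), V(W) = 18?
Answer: -443989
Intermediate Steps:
P = -54 (P = -3*18 = -54)
637*(P - 643) = 637*(-54 - 643) = 637*(-697) = -443989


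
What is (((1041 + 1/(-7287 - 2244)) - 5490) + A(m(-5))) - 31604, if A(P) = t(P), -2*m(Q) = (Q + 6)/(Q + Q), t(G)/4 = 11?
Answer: -343201780/9531 ≈ -36009.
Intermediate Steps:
t(G) = 44 (t(G) = 4*11 = 44)
m(Q) = -(6 + Q)/(4*Q) (m(Q) = -(Q + 6)/(2*(Q + Q)) = -(6 + Q)/(2*(2*Q)) = -(6 + Q)*1/(2*Q)/2 = -(6 + Q)/(4*Q))
A(P) = 44
(((1041 + 1/(-7287 - 2244)) - 5490) + A(m(-5))) - 31604 = (((1041 + 1/(-7287 - 2244)) - 5490) + 44) - 31604 = (((1041 + 1/(-9531)) - 5490) + 44) - 31604 = (((1041 - 1/9531) - 5490) + 44) - 31604 = ((9921770/9531 - 5490) + 44) - 31604 = (-42403420/9531 + 44) - 31604 = -41984056/9531 - 31604 = -343201780/9531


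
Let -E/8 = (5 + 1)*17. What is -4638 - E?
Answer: -3822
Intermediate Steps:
E = -816 (E = -8*(5 + 1)*17 = -48*17 = -8*102 = -816)
-4638 - E = -4638 - 1*(-816) = -4638 + 816 = -3822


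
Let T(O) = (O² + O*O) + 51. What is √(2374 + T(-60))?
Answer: 5*√385 ≈ 98.107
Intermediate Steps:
T(O) = 51 + 2*O² (T(O) = (O² + O²) + 51 = 2*O² + 51 = 51 + 2*O²)
√(2374 + T(-60)) = √(2374 + (51 + 2*(-60)²)) = √(2374 + (51 + 2*3600)) = √(2374 + (51 + 7200)) = √(2374 + 7251) = √9625 = 5*√385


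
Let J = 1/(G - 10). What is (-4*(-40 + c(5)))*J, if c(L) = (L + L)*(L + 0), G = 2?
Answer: 5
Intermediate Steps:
c(L) = 2*L**2 (c(L) = (2*L)*L = 2*L**2)
J = -1/8 (J = 1/(2 - 10) = 1/(-8) = -1/8 ≈ -0.12500)
(-4*(-40 + c(5)))*J = -4*(-40 + 2*5**2)*(-1/8) = -4*(-40 + 2*25)*(-1/8) = -4*(-40 + 50)*(-1/8) = -4*10*(-1/8) = -40*(-1/8) = 5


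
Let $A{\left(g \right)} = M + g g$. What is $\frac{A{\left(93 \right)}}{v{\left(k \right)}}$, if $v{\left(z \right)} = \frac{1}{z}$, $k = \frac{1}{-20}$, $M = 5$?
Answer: $- \frac{4327}{10} \approx -432.7$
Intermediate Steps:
$k = - \frac{1}{20} \approx -0.05$
$A{\left(g \right)} = 5 + g^{2}$ ($A{\left(g \right)} = 5 + g g = 5 + g^{2}$)
$\frac{A{\left(93 \right)}}{v{\left(k \right)}} = \frac{5 + 93^{2}}{\frac{1}{- \frac{1}{20}}} = \frac{5 + 8649}{-20} = 8654 \left(- \frac{1}{20}\right) = - \frac{4327}{10}$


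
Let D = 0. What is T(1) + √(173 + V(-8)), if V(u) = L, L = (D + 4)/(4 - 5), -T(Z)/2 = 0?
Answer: 13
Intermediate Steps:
T(Z) = 0 (T(Z) = -2*0 = 0)
L = -4 (L = (0 + 4)/(4 - 5) = 4/(-1) = 4*(-1) = -4)
V(u) = -4
T(1) + √(173 + V(-8)) = 0 + √(173 - 4) = 0 + √169 = 0 + 13 = 13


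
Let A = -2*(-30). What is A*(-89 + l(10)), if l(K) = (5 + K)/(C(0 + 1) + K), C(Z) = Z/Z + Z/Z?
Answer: -5265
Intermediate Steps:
A = 60
C(Z) = 2 (C(Z) = 1 + 1 = 2)
l(K) = (5 + K)/(2 + K)
A*(-89 + l(10)) = 60*(-89 + (5 + 10)/(2 + 10)) = 60*(-89 + 15/12) = 60*(-89 + (1/12)*15) = 60*(-89 + 5/4) = 60*(-351/4) = -5265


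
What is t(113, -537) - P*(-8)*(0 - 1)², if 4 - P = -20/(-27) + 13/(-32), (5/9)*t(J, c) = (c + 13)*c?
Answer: 273524971/540 ≈ 5.0653e+5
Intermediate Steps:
t(J, c) = 9*c*(13 + c)/5 (t(J, c) = 9*((c + 13)*c)/5 = 9*((13 + c)*c)/5 = 9*(c*(13 + c))/5 = 9*c*(13 + c)/5)
P = 3167/864 (P = 4 - (-20/(-27) + 13/(-32)) = 4 - (-20*(-1/27) + 13*(-1/32)) = 4 - (20/27 - 13/32) = 4 - 1*289/864 = 4 - 289/864 = 3167/864 ≈ 3.6655)
t(113, -537) - P*(-8)*(0 - 1)² = (9/5)*(-537)*(13 - 537) - (3167/864)*(-8)*(0 - 1)² = (9/5)*(-537)*(-524) - (-3167)*(-1)²/108 = 2532492/5 - (-3167)/108 = 2532492/5 - 1*(-3167/108) = 2532492/5 + 3167/108 = 273524971/540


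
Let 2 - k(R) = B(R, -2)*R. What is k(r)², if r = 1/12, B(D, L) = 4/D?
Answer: 4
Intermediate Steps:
r = 1/12 ≈ 0.083333
k(R) = -2 (k(R) = 2 - 4/R*R = 2 - 1*4 = 2 - 4 = -2)
k(r)² = (-2)² = 4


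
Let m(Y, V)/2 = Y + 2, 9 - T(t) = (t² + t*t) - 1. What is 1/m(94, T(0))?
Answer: 1/192 ≈ 0.0052083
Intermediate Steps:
T(t) = 10 - 2*t² (T(t) = 9 - ((t² + t*t) - 1) = 9 - ((t² + t²) - 1) = 9 - (2*t² - 1) = 9 - (-1 + 2*t²) = 9 + (1 - 2*t²) = 10 - 2*t²)
m(Y, V) = 4 + 2*Y (m(Y, V) = 2*(Y + 2) = 2*(2 + Y) = 4 + 2*Y)
1/m(94, T(0)) = 1/(4 + 2*94) = 1/(4 + 188) = 1/192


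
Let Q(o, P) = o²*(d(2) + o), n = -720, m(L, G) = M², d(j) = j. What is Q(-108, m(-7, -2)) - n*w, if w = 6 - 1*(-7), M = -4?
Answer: -1227024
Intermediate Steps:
w = 13 (w = 6 + 7 = 13)
m(L, G) = 16 (m(L, G) = (-4)² = 16)
Q(o, P) = o²*(2 + o)
Q(-108, m(-7, -2)) - n*w = (-108)²*(2 - 108) - (-720)*13 = 11664*(-106) - 1*(-9360) = -1236384 + 9360 = -1227024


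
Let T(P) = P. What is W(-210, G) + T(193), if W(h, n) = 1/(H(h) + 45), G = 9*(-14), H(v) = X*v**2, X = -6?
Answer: 51059114/264555 ≈ 193.00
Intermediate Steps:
H(v) = -6*v**2
G = -126
W(h, n) = 1/(45 - 6*h**2) (W(h, n) = 1/(-6*h**2 + 45) = 1/(45 - 6*h**2))
W(-210, G) + T(193) = -1/(-45 + 6*(-210)**2) + 193 = -1/(-45 + 6*44100) + 193 = -1/(-45 + 264600) + 193 = -1/264555 + 193 = 51059114/264555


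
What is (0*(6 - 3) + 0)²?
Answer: 0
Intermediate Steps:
(0*(6 - 3) + 0)² = (0*3 + 0)² = (0 + 0)² = 0² = 0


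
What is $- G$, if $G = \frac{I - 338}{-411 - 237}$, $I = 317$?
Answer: $- \frac{7}{216} \approx -0.032407$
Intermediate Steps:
$G = \frac{7}{216}$ ($G = \frac{317 - 338}{-411 - 237} = - \frac{21}{-648} = \left(-21\right) \left(- \frac{1}{648}\right) = \frac{7}{216} \approx 0.032407$)
$- G = \left(-1\right) \frac{7}{216} = - \frac{7}{216}$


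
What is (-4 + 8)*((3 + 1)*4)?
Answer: 64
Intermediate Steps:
(-4 + 8)*((3 + 1)*4) = 4*(4*4) = 4*16 = 64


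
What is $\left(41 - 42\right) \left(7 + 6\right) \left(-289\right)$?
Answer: $3757$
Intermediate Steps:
$\left(41 - 42\right) \left(7 + 6\right) \left(-289\right) = \left(-1\right) 13 \left(-289\right) = \left(-13\right) \left(-289\right) = 3757$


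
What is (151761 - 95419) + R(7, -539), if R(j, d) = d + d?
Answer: 55264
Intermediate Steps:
R(j, d) = 2*d
(151761 - 95419) + R(7, -539) = (151761 - 95419) + 2*(-539) = 56342 - 1078 = 55264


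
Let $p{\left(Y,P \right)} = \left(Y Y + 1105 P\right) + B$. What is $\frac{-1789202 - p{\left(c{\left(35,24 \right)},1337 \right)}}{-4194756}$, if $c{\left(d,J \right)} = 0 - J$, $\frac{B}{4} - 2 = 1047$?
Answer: $\frac{1090453}{1398252} \approx 0.77987$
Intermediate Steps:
$B = 4196$ ($B = 8 + 4 \cdot 1047 = 8 + 4188 = 4196$)
$c{\left(d,J \right)} = - J$
$p{\left(Y,P \right)} = 4196 + Y^{2} + 1105 P$ ($p{\left(Y,P \right)} = \left(Y Y + 1105 P\right) + 4196 = \left(Y^{2} + 1105 P\right) + 4196 = 4196 + Y^{2} + 1105 P$)
$\frac{-1789202 - p{\left(c{\left(35,24 \right)},1337 \right)}}{-4194756} = \frac{-1789202 - \left(4196 + \left(\left(-1\right) 24\right)^{2} + 1105 \cdot 1337\right)}{-4194756} = \left(-1789202 - \left(4196 + \left(-24\right)^{2} + 1477385\right)\right) \left(- \frac{1}{4194756}\right) = \left(-1789202 - \left(4196 + 576 + 1477385\right)\right) \left(- \frac{1}{4194756}\right) = \left(-1789202 - 1482157\right) \left(- \frac{1}{4194756}\right) = \left(-3271359\right) \left(- \frac{1}{4194756}\right) = \frac{1090453}{1398252}$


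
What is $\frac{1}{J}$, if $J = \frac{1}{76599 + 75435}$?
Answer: $152034$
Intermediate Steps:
$J = \frac{1}{152034} \approx 6.5775 \cdot 10^{-6}$
$\frac{1}{J} = \frac{1}{\frac{1}{152034}} = 152034$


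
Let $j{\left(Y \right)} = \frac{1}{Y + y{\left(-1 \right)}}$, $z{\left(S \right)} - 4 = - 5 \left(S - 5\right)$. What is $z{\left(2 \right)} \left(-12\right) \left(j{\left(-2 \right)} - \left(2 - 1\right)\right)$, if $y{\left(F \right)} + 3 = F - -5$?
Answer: $456$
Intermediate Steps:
$y{\left(F \right)} = 2 + F$ ($y{\left(F \right)} = -3 + \left(F - -5\right) = -3 + \left(F + 5\right) = -3 + \left(5 + F\right) = 2 + F$)
$z{\left(S \right)} = 29 - 5 S$ ($z{\left(S \right)} = 4 - 5 \left(S - 5\right) = 4 - 5 \left(-5 + S\right) = 4 - \left(-25 + 5 S\right) = 29 - 5 S$)
$j{\left(Y \right)} = \frac{1}{1 + Y}$ ($j{\left(Y \right)} = \frac{1}{Y + \left(2 - 1\right)} = \frac{1}{Y + 1} = \frac{1}{1 + Y}$)
$z{\left(2 \right)} \left(-12\right) \left(j{\left(-2 \right)} - \left(2 - 1\right)\right) = \left(29 - 10\right) \left(-12\right) \left(\frac{1}{1 - 2} - \left(2 - 1\right)\right) = \left(29 - 10\right) \left(-12\right) \left(\frac{1}{-1} - \left(2 - 1\right)\right) = 19 \left(-12\right) \left(-1 - 1\right) = - 228 \left(-1 - 1\right) = \left(-228\right) \left(-2\right) = 456$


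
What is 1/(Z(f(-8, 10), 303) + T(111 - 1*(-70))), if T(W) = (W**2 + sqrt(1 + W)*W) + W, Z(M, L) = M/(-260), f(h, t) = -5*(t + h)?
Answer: 22268818/729549607697 - 122356*sqrt(182)/729549607697 ≈ 2.8261e-5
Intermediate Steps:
f(h, t) = -5*h - 5*t (f(h, t) = -5*(h + t) = -5*h - 5*t)
Z(M, L) = -M/260 (Z(M, L) = M*(-1/260) = -M/260)
T(W) = W + W**2 + W*sqrt(1 + W) (T(W) = (W**2 + W*sqrt(1 + W)) + W = W + W**2 + W*sqrt(1 + W))
1/(Z(f(-8, 10), 303) + T(111 - 1*(-70))) = 1/(-(-5*(-8) - 5*10)/260 + (111 - 1*(-70))*(1 + (111 - 1*(-70)) + sqrt(1 + (111 - 1*(-70))))) = 1/(-(40 - 50)/260 + (111 + 70)*(1 + (111 + 70) + sqrt(1 + (111 + 70)))) = 1/(-1/260*(-10) + 181*(1 + 181 + sqrt(1 + 181))) = 1/(1/26 + 181*(1 + 181 + sqrt(182))) = 1/(1/26 + 181*(182 + sqrt(182))) = 1/(1/26 + (32942 + 181*sqrt(182))) = 1/(856493/26 + 181*sqrt(182))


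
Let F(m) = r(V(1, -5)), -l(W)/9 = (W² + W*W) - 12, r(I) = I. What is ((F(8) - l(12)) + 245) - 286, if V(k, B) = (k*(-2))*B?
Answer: 2453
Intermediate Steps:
V(k, B) = -2*B*k (V(k, B) = (-2*k)*B = -2*B*k)
l(W) = 108 - 18*W² (l(W) = -9*((W² + W*W) - 12) = -9*((W² + W²) - 12) = -9*(2*W² - 12) = -9*(-12 + 2*W²) = 108 - 18*W²)
F(m) = 10 (F(m) = -2*(-5)*1 = 10)
((F(8) - l(12)) + 245) - 286 = ((10 - (108 - 18*12²)) + 245) - 286 = ((10 - (108 - 18*144)) + 245) - 286 = ((10 - (108 - 2592)) + 245) - 286 = ((10 - 1*(-2484)) + 245) - 286 = ((10 + 2484) + 245) - 286 = (2494 + 245) - 286 = 2739 - 286 = 2453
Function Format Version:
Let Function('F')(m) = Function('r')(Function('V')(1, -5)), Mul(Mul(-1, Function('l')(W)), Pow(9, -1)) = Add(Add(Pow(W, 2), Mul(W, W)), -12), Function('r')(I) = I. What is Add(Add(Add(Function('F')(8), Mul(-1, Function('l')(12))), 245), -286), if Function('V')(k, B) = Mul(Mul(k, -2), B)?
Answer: 2453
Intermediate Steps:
Function('V')(k, B) = Mul(-2, B, k) (Function('V')(k, B) = Mul(Mul(-2, k), B) = Mul(-2, B, k))
Function('l')(W) = Add(108, Mul(-18, Pow(W, 2))) (Function('l')(W) = Mul(-9, Add(Add(Pow(W, 2), Mul(W, W)), -12)) = Mul(-9, Add(Add(Pow(W, 2), Pow(W, 2)), -12)) = Mul(-9, Add(Mul(2, Pow(W, 2)), -12)) = Mul(-9, Add(-12, Mul(2, Pow(W, 2)))) = Add(108, Mul(-18, Pow(W, 2))))
Function('F')(m) = 10 (Function('F')(m) = Mul(-2, -5, 1) = 10)
Add(Add(Add(Function('F')(8), Mul(-1, Function('l')(12))), 245), -286) = Add(Add(Add(10, Mul(-1, Add(108, Mul(-18, Pow(12, 2))))), 245), -286) = Add(Add(Add(10, Mul(-1, Add(108, Mul(-18, 144)))), 245), -286) = Add(Add(Add(10, Mul(-1, Add(108, -2592))), 245), -286) = Add(Add(Add(10, Mul(-1, -2484)), 245), -286) = Add(Add(Add(10, 2484), 245), -286) = Add(Add(2494, 245), -286) = Add(2739, -286) = 2453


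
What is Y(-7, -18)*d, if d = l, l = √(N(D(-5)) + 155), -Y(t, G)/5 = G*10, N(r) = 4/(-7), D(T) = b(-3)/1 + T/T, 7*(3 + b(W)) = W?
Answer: 900*√7567/7 ≈ 11184.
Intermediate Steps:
b(W) = -3 + W/7
D(T) = -17/7 (D(T) = (-3 + (⅐)*(-3))/1 + T/T = (-3 - 3/7)*1 + 1 = -24/7*1 + 1 = -24/7 + 1 = -17/7)
N(r) = -4/7 (N(r) = 4*(-⅐) = -4/7)
Y(t, G) = -50*G (Y(t, G) = -5*G*10 = -50*G)
l = √7567/7 (l = √(-4/7 + 155) = √(1081/7) = √7567/7 ≈ 12.427)
d = √7567/7 ≈ 12.427
Y(-7, -18)*d = (-50*(-18))*(√7567/7) = 900*(√7567/7) = 900*√7567/7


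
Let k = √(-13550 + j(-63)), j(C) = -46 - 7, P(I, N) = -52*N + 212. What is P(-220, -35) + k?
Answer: 2032 + I*√13603 ≈ 2032.0 + 116.63*I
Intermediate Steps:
P(I, N) = 212 - 52*N
j(C) = -53
k = I*√13603 (k = √(-13550 - 53) = √(-13603) = I*√13603 ≈ 116.63*I)
P(-220, -35) + k = (212 - 52*(-35)) + I*√13603 = (212 + 1820) + I*√13603 = 2032 + I*√13603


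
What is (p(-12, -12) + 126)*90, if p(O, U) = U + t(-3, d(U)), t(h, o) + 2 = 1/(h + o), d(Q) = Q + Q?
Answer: 30230/3 ≈ 10077.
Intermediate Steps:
d(Q) = 2*Q
t(h, o) = -2 + 1/(h + o)
p(O, U) = U + (7 - 4*U)/(-3 + 2*U) (p(O, U) = U + (1 - 2*(-3) - 4*U)/(-3 + 2*U) = U + (1 + 6 - 4*U)/(-3 + 2*U) = U + (7 - 4*U)/(-3 + 2*U))
(p(-12, -12) + 126)*90 = ((7 - 7*(-12) + 2*(-12)**2)/(-3 + 2*(-12)) + 126)*90 = ((7 + 84 + 2*144)/(-3 - 24) + 126)*90 = ((7 + 84 + 288)/(-27) + 126)*90 = (-1/27*379 + 126)*90 = (-379/27 + 126)*90 = (3023/27)*90 = 30230/3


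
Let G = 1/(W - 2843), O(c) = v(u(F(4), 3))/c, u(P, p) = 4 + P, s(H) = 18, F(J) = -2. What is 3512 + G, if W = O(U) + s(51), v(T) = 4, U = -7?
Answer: 69463841/19779 ≈ 3512.0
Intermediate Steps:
O(c) = 4/c
W = 122/7 (W = 4/(-7) + 18 = 4*(-1/7) + 18 = -4/7 + 18 = 122/7 ≈ 17.429)
G = -7/19779 (G = 1/(122/7 - 2843) = 1/(-19779/7) = -7/19779 ≈ -0.00035391)
3512 + G = 3512 - 7/19779 = 69463841/19779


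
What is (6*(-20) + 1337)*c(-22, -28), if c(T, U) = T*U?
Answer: 749672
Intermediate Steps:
(6*(-20) + 1337)*c(-22, -28) = (6*(-20) + 1337)*(-22*(-28)) = (-120 + 1337)*616 = 1217*616 = 749672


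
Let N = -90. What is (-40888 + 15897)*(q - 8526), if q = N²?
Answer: 10646166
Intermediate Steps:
q = 8100 (q = (-90)² = 8100)
(-40888 + 15897)*(q - 8526) = (-40888 + 15897)*(8100 - 8526) = -24991*(-426) = 10646166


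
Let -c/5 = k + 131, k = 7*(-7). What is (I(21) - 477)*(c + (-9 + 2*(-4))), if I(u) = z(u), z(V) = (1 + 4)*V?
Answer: 158844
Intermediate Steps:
z(V) = 5*V
I(u) = 5*u
k = -49
c = -410 (c = -5*(-49 + 131) = -5*82 = -410)
(I(21) - 477)*(c + (-9 + 2*(-4))) = (5*21 - 477)*(-410 + (-9 + 2*(-4))) = (105 - 477)*(-410 + (-9 - 8)) = -372*(-410 - 17) = -372*(-427) = 158844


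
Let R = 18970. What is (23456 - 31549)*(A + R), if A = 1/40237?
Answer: -6177353645863/40237 ≈ -1.5352e+8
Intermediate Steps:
A = 1/40237 ≈ 2.4853e-5
(23456 - 31549)*(A + R) = (23456 - 31549)*(1/40237 + 18970) = -8093*763295891/40237 = -6177353645863/40237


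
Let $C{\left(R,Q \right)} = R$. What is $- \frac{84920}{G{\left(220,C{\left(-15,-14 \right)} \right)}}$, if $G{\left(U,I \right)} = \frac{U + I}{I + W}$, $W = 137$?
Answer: $- \frac{2072048}{41} \approx -50538.0$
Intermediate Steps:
$G{\left(U,I \right)} = \frac{I + U}{137 + I}$ ($G{\left(U,I \right)} = \frac{U + I}{I + 137} = \frac{I + U}{137 + I}$)
$- \frac{84920}{G{\left(220,C{\left(-15,-14 \right)} \right)}} = - \frac{84920}{\frac{1}{137 - 15} \left(-15 + 220\right)} = - \frac{84920}{\frac{1}{122} \cdot 205} = - \frac{84920}{\frac{205}{122}} = \left(-84920\right) \frac{122}{205} = - \frac{2072048}{41}$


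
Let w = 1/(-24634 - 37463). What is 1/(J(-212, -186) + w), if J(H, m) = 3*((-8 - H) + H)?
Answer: -62097/1490329 ≈ -0.041667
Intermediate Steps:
J(H, m) = -24 (J(H, m) = 3*(-8) = -24)
w = -1/62097 (w = 1/(-62097) = -1/62097 ≈ -1.6104e-5)
1/(J(-212, -186) + w) = 1/(-24 - 1/62097) = 1/(-1490329/62097) = -62097/1490329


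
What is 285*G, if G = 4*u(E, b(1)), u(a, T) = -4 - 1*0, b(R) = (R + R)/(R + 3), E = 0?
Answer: -4560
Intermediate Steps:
b(R) = 2*R/(3 + R) (b(R) = (2*R)/(3 + R) = 2*R/(3 + R))
u(a, T) = -4 (u(a, T) = -4 + 0 = -4)
G = -16 (G = 4*(-4) = -16)
285*G = 285*(-16) = -4560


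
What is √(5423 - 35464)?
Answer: I*√30041 ≈ 173.32*I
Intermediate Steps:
√(5423 - 35464) = √(-30041) = I*√30041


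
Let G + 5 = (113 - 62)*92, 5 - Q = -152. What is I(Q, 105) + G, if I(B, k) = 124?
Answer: 4811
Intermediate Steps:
Q = 157 (Q = 5 - 1*(-152) = 5 + 152 = 157)
G = 4687 (G = -5 + (113 - 62)*92 = -5 + 51*92 = -5 + 4692 = 4687)
I(Q, 105) + G = 124 + 4687 = 4811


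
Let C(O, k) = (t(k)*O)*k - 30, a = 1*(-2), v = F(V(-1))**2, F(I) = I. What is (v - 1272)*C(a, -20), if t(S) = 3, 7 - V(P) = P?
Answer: -108720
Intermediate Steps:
V(P) = 7 - P
v = 64 (v = (7 - 1*(-1))**2 = (7 + 1)**2 = 8**2 = 64)
a = -2
C(O, k) = -30 + 3*O*k (C(O, k) = (3*O)*k - 30 = 3*O*k - 30 = -30 + 3*O*k)
(v - 1272)*C(a, -20) = (64 - 1272)*(-30 + 3*(-2)*(-20)) = -1208*(-30 + 120) = -1208*90 = -108720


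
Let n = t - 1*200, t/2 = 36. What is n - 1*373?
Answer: -501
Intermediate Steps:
t = 72 (t = 2*36 = 72)
n = -128 (n = 72 - 1*200 = 72 - 200 = -128)
n - 1*373 = -128 - 1*373 = -128 - 373 = -501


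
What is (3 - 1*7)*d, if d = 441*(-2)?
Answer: 3528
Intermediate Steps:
d = -882
(3 - 1*7)*d = (3 - 1*7)*(-882) = (3 - 7)*(-882) = -4*(-882) = 3528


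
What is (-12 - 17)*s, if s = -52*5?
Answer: 7540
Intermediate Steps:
s = -260
(-12 - 17)*s = (-12 - 17)*(-260) = -29*(-260) = 7540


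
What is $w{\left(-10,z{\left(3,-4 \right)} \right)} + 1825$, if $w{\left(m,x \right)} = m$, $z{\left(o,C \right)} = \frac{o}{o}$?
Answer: $1815$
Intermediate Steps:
$z{\left(o,C \right)} = 1$
$w{\left(-10,z{\left(3,-4 \right)} \right)} + 1825 = -10 + 1825 = 1815$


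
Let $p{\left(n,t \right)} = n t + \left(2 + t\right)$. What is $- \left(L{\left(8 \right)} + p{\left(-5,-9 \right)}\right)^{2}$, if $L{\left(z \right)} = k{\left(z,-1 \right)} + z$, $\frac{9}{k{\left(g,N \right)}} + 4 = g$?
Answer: $- \frac{37249}{16} \approx -2328.1$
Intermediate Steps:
$p{\left(n,t \right)} = 2 + t + n t$
$k{\left(g,N \right)} = \frac{9}{-4 + g}$
$L{\left(z \right)} = z + \frac{9}{-4 + z}$ ($L{\left(z \right)} = \frac{9}{-4 + z} + z = z + \frac{9}{-4 + z}$)
$- \left(L{\left(8 \right)} + p{\left(-5,-9 \right)}\right)^{2} = - \left(\frac{9 + 8 \left(-4 + 8\right)}{-4 + 8} - -38\right)^{2} = - \left(\frac{9 + 8 \cdot 4}{4} + \left(2 - 9 + 45\right)\right)^{2} = - \left(\frac{9 + 32}{4} + 38\right)^{2} = - \left(\frac{1}{4} \cdot 41 + 38\right)^{2} = - \left(\frac{41}{4} + 38\right)^{2} = - \left(\frac{193}{4}\right)^{2} = \left(-1\right) \frac{37249}{16} = - \frac{37249}{16}$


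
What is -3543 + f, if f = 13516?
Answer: 9973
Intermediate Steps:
-3543 + f = -3543 + 13516 = 9973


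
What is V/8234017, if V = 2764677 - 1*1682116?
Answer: 1082561/8234017 ≈ 0.13147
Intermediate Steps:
V = 1082561 (V = 2764677 - 1682116 = 1082561)
V/8234017 = 1082561/8234017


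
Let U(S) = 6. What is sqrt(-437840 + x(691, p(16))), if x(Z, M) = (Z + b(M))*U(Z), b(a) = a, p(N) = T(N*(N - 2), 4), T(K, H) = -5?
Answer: 2*I*sqrt(108431) ≈ 658.58*I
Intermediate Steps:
p(N) = -5
x(Z, M) = 6*M + 6*Z (x(Z, M) = (Z + M)*6 = (M + Z)*6 = 6*M + 6*Z)
sqrt(-437840 + x(691, p(16))) = sqrt(-437840 + (6*(-5) + 6*691)) = sqrt(-437840 + (-30 + 4146)) = sqrt(-437840 + 4116) = sqrt(-433724) = 2*I*sqrt(108431)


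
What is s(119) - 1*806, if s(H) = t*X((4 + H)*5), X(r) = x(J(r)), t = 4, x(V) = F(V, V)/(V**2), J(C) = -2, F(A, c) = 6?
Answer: -800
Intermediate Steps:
x(V) = 6/V**2 (x(V) = 6/(V**2) = 6/V**2)
X(r) = 3/2 (X(r) = 6/(-2)**2 = 6*(1/4) = 3/2)
s(H) = 6 (s(H) = 4*(3/2) = 6)
s(119) - 1*806 = 6 - 1*806 = 6 - 806 = -800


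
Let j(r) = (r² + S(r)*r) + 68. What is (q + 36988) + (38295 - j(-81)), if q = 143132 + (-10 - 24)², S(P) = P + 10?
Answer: 207191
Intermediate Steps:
S(P) = 10 + P
q = 144288 (q = 143132 + (-34)² = 143132 + 1156 = 144288)
j(r) = 68 + r² + r*(10 + r) (j(r) = (r² + (10 + r)*r) + 68 = (r² + r*(10 + r)) + 68 = 68 + r² + r*(10 + r))
(q + 36988) + (38295 - j(-81)) = (144288 + 36988) + (38295 - (68 + (-81)² - 81*(10 - 81))) = 181276 + (38295 - (68 + 6561 - 81*(-71))) = 181276 + (38295 - (68 + 6561 + 5751)) = 181276 + (38295 - 1*12380) = 181276 + (38295 - 12380) = 181276 + 25915 = 207191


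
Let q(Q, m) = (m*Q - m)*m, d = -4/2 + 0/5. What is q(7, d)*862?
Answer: 20688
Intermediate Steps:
d = -2 (d = -4*½ + 0*(⅕) = -2 + 0 = -2)
q(Q, m) = m*(-m + Q*m) (q(Q, m) = (Q*m - m)*m = (-m + Q*m)*m = m*(-m + Q*m))
q(7, d)*862 = ((-2)²*(-1 + 7))*862 = (4*6)*862 = 24*862 = 20688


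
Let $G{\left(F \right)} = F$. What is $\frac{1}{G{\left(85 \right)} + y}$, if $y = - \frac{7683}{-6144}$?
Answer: $\frac{2048}{176641} \approx 0.011594$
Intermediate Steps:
$y = \frac{2561}{2048}$ ($y = \left(-7683\right) \left(- \frac{1}{6144}\right) = \frac{2561}{2048} \approx 1.2505$)
$\frac{1}{G{\left(85 \right)} + y} = \frac{1}{85 + \frac{2561}{2048}} = \frac{1}{\frac{176641}{2048}} = \frac{2048}{176641}$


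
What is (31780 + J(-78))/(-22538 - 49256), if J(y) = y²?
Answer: -18932/35897 ≈ -0.52740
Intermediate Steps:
(31780 + J(-78))/(-22538 - 49256) = (31780 + (-78)²)/(-22538 - 49256) = (31780 + 6084)/(-71794) = 37864*(-1/71794) = -18932/35897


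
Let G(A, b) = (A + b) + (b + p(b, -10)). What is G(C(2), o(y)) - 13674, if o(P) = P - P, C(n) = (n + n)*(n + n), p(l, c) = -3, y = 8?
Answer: -13661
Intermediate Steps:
C(n) = 4*n² (C(n) = (2*n)*(2*n) = 4*n²)
o(P) = 0
G(A, b) = -3 + A + 2*b (G(A, b) = (A + b) + (b - 3) = (A + b) + (-3 + b) = -3 + A + 2*b)
G(C(2), o(y)) - 13674 = (-3 + 4*2² + 2*0) - 13674 = (-3 + 4*4 + 0) - 13674 = (-3 + 16 + 0) - 13674 = 13 - 13674 = -13661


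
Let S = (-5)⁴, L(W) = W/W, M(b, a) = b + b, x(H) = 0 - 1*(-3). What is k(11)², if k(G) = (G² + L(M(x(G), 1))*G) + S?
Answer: 573049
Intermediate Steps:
x(H) = 3 (x(H) = 0 + 3 = 3)
M(b, a) = 2*b
L(W) = 1
S = 625
k(G) = 625 + G + G² (k(G) = (G² + 1*G) + 625 = (G² + G) + 625 = (G + G²) + 625 = 625 + G + G²)
k(11)² = (625 + 11 + 11²)² = (625 + 11 + 121)² = 757² = 573049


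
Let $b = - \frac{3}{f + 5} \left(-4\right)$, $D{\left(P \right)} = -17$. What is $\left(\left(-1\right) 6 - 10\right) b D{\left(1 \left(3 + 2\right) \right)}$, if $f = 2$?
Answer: $\frac{3264}{7} \approx 466.29$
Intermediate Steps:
$b = \frac{12}{7}$ ($b = - \frac{3}{2 + 5} \left(-4\right) = - \frac{3}{7} \left(-4\right) = \left(-3\right) \frac{1}{7} \left(-4\right) = \left(- \frac{3}{7}\right) \left(-4\right) = \frac{12}{7} \approx 1.7143$)
$\left(\left(-1\right) 6 - 10\right) b D{\left(1 \left(3 + 2\right) \right)} = \left(\left(-1\right) 6 - 10\right) \frac{12}{7} \left(-17\right) = \left(-6 - 10\right) \frac{12}{7} \left(-17\right) = \left(-16\right) \frac{12}{7} \left(-17\right) = \left(- \frac{192}{7}\right) \left(-17\right) = \frac{3264}{7}$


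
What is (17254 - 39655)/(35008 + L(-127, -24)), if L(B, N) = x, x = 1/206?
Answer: -1538202/2403883 ≈ -0.63988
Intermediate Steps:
x = 1/206 ≈ 0.0048544
L(B, N) = 1/206
(17254 - 39655)/(35008 + L(-127, -24)) = (17254 - 39655)/(35008 + 1/206) = -22401/7211649/206 = -22401*206/7211649 = -1538202/2403883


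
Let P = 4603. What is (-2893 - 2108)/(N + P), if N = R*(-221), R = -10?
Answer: -1667/2271 ≈ -0.73404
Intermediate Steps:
N = 2210 (N = -10*(-221) = 2210)
(-2893 - 2108)/(N + P) = (-2893 - 2108)/(2210 + 4603) = -5001/6813 = -5001*1/6813 = -1667/2271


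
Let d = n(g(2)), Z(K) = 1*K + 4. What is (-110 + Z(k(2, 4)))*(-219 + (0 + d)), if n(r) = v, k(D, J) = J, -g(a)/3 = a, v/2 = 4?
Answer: 21522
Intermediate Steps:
v = 8 (v = 2*4 = 8)
g(a) = -3*a
n(r) = 8
Z(K) = 4 + K (Z(K) = K + 4 = 4 + K)
d = 8
(-110 + Z(k(2, 4)))*(-219 + (0 + d)) = (-110 + (4 + 4))*(-219 + (0 + 8)) = (-110 + 8)*(-219 + 8) = -102*(-211) = 21522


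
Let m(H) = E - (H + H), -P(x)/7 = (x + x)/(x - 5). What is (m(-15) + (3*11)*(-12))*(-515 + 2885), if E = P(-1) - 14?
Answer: -906130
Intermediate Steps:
P(x) = -14*x/(-5 + x) (P(x) = -7*(x + x)/(x - 5) = -7*2*x/(-5 + x) = -14*x/(-5 + x))
E = -49/3 (E = -14*(-1)/(-5 - 1) - 14 = -14*(-1)/(-6) - 14 = -14*(-1)*(-1/6) - 14 = -7/3 - 14 = -49/3 ≈ -16.333)
m(H) = -49/3 - 2*H (m(H) = -49/3 - (H + H) = -49/3 - 2*H)
(m(-15) + (3*11)*(-12))*(-515 + 2885) = ((-49/3 - 2*(-15)) + (3*11)*(-12))*(-515 + 2885) = ((-49/3 + 30) + 33*(-12))*2370 = (41/3 - 396)*2370 = -1147/3*2370 = -906130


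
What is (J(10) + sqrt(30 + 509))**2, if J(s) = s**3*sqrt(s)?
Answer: 10000539 + 14000*sqrt(110) ≈ 1.0147e+7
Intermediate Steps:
J(s) = s**(7/2)
(J(10) + sqrt(30 + 509))**2 = (10**(7/2) + sqrt(30 + 509))**2 = (1000*sqrt(10) + sqrt(539))**2 = (1000*sqrt(10) + 7*sqrt(11))**2 = (7*sqrt(11) + 1000*sqrt(10))**2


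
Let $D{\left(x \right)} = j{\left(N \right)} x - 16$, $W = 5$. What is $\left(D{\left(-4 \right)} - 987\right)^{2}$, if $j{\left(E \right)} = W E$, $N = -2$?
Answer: $927369$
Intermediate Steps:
$j{\left(E \right)} = 5 E$
$D{\left(x \right)} = -16 - 10 x$ ($D{\left(x \right)} = 5 \left(-2\right) x - 16 = - 10 x - 16 = -16 - 10 x$)
$\left(D{\left(-4 \right)} - 987\right)^{2} = \left(\left(-16 - -40\right) - 987\right)^{2} = \left(\left(-16 + 40\right) - 987\right)^{2} = \left(24 - 987\right)^{2} = \left(-963\right)^{2} = 927369$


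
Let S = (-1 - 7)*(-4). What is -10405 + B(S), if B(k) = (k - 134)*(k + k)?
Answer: -16933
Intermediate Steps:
S = 32 (S = -8*(-4) = 32)
B(k) = 2*k*(-134 + k) (B(k) = (-134 + k)*(2*k) = 2*k*(-134 + k))
-10405 + B(S) = -10405 + 2*32*(-134 + 32) = -10405 + 2*32*(-102) = -10405 - 6528 = -16933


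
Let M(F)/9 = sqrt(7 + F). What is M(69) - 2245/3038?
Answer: -2245/3038 + 18*sqrt(19) ≈ 77.721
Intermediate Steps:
M(F) = 9*sqrt(7 + F)
M(69) - 2245/3038 = 9*sqrt(7 + 69) - 2245/3038 = 9*sqrt(76) - 2245*1/3038 = 9*(2*sqrt(19)) - 2245/3038 = 18*sqrt(19) - 2245/3038 = -2245/3038 + 18*sqrt(19)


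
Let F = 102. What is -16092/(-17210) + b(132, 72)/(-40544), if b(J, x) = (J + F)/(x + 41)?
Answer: 18430255071/19711783280 ≈ 0.93499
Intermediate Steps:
b(J, x) = (102 + J)/(41 + x) (b(J, x) = (J + 102)/(x + 41) = (102 + J)/(41 + x))
-16092/(-17210) + b(132, 72)/(-40544) = -16092/(-17210) + ((102 + 132)/(41 + 72))/(-40544) = -16092*(-1/17210) + (234/113)*(-1/40544) = 8046/8605 + ((1/113)*234)*(-1/40544) = 8046/8605 + (234/113)*(-1/40544) = 8046/8605 - 117/2290736 = 18430255071/19711783280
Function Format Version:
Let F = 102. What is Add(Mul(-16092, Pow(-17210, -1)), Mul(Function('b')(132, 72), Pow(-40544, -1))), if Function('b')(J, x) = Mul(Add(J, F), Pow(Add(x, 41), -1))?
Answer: Rational(18430255071, 19711783280) ≈ 0.93499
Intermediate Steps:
Function('b')(J, x) = Mul(Pow(Add(41, x), -1), Add(102, J)) (Function('b')(J, x) = Mul(Add(J, 102), Pow(Add(x, 41), -1)) = Mul(Add(102, J), Pow(Add(41, x), -1)) = Mul(Pow(Add(41, x), -1), Add(102, J)))
Add(Mul(-16092, Pow(-17210, -1)), Mul(Function('b')(132, 72), Pow(-40544, -1))) = Add(Mul(-16092, Pow(-17210, -1)), Mul(Mul(Pow(Add(41, 72), -1), Add(102, 132)), Pow(-40544, -1))) = Add(Mul(-16092, Rational(-1, 17210)), Mul(Mul(Pow(113, -1), 234), Rational(-1, 40544))) = Add(Rational(8046, 8605), Mul(Mul(Rational(1, 113), 234), Rational(-1, 40544))) = Add(Rational(8046, 8605), Mul(Rational(234, 113), Rational(-1, 40544))) = Add(Rational(8046, 8605), Rational(-117, 2290736)) = Rational(18430255071, 19711783280)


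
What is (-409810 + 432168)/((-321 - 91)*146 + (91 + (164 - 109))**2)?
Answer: -1597/2774 ≈ -0.57570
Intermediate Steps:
(-409810 + 432168)/((-321 - 91)*146 + (91 + (164 - 109))**2) = 22358/(-412*146 + (91 + 55)**2) = 22358/(-60152 + 146**2) = 22358/(-60152 + 21316) = 22358/(-38836) = 22358*(-1/38836) = -1597/2774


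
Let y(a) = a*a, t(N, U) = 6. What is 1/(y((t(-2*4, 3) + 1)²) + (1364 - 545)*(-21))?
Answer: -1/14798 ≈ -6.7577e-5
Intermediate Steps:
y(a) = a²
1/(y((t(-2*4, 3) + 1)²) + (1364 - 545)*(-21)) = 1/(((6 + 1)²)² + (1364 - 545)*(-21)) = 1/((7²)² + 819*(-21)) = 1/(49² - 17199) = 1/(2401 - 17199) = 1/(-14798) = -1/14798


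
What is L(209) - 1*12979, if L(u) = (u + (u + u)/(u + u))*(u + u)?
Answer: 74801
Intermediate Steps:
L(u) = 2*u*(1 + u) (L(u) = (u + (2*u)/((2*u)))*(2*u) = (u + (2*u)*(1/(2*u)))*(2*u) = (u + 1)*(2*u) = (1 + u)*(2*u) = 2*u*(1 + u))
L(209) - 1*12979 = 2*209*(1 + 209) - 1*12979 = 2*209*210 - 12979 = 87780 - 12979 = 74801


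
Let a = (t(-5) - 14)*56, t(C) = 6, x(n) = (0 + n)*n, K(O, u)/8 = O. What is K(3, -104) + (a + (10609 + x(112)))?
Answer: 22729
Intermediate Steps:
K(O, u) = 8*O
x(n) = n**2 (x(n) = n*n = n**2)
a = -448 (a = (6 - 14)*56 = -8*56 = -448)
K(3, -104) + (a + (10609 + x(112))) = 8*3 + (-448 + (10609 + 112**2)) = 24 + (-448 + (10609 + 12544)) = 24 + (-448 + 23153) = 24 + 22705 = 22729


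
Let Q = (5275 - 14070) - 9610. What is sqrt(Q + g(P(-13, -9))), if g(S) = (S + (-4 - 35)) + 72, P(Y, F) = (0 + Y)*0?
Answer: 2*I*sqrt(4593) ≈ 135.54*I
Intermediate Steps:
P(Y, F) = 0 (P(Y, F) = Y*0 = 0)
g(S) = 33 + S (g(S) = (S - 39) + 72 = (-39 + S) + 72 = 33 + S)
Q = -18405 (Q = -8795 - 9610 = -18405)
sqrt(Q + g(P(-13, -9))) = sqrt(-18405 + (33 + 0)) = sqrt(-18405 + 33) = sqrt(-18372) = 2*I*sqrt(4593)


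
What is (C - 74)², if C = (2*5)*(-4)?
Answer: 12996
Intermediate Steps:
C = -40 (C = 10*(-4) = -40)
(C - 74)² = (-40 - 74)² = (-114)² = 12996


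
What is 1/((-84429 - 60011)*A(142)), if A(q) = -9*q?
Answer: 1/184594320 ≈ 5.4173e-9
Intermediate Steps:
1/((-84429 - 60011)*A(142)) = 1/((-84429 - 60011)*((-9*142))) = 1/(-144440*(-1278)) = -1/144440*(-1/1278) = 1/184594320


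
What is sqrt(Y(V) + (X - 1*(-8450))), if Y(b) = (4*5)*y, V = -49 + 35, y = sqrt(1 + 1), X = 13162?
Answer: 2*sqrt(5403 + 5*sqrt(2)) ≈ 147.11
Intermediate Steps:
y = sqrt(2) ≈ 1.4142
V = -14
Y(b) = 20*sqrt(2) (Y(b) = (4*5)*sqrt(2) = 20*sqrt(2))
sqrt(Y(V) + (X - 1*(-8450))) = sqrt(20*sqrt(2) + (13162 - 1*(-8450))) = sqrt(20*sqrt(2) + (13162 + 8450)) = sqrt(20*sqrt(2) + 21612) = sqrt(21612 + 20*sqrt(2))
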